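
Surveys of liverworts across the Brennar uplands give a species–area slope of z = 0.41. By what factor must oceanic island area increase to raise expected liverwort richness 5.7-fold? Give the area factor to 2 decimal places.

(A₂/A₁)^0.41 = 5.7, so A₂/A₁ = 5.7^(1/0.41) = 5.7^2.439
ln(A₂/A₁) = ln 5.7 / 0.41 = 1.7405 / 0.41 = 4.2450
A₂/A₁ = e^4.2450 ≈ 69.76

69.76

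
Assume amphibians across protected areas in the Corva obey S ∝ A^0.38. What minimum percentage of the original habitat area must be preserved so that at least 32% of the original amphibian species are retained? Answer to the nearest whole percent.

Need (A_new/A_old)^0.38 = 0.32, so A_new/A_old = 0.32^(1/0.38) = 0.32^2.632
ln(A_new/A_old) = ln 0.32 / 0.38 = -1.1394 / 0.38 = -2.9985
A_new/A_old = e^-2.9985 ≈ 0.04986

5%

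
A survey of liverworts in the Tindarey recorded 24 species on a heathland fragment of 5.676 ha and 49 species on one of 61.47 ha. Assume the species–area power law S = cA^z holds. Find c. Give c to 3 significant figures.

z = ln(S₂/S₁) / ln(A₂/A₁) = ln(49/24) / ln(61.47/5.676) = 0.7138 / 2.3823 = 0.2996
c = S₁ / A₁^z = 24 / 5.676^0.2996 = 24 / 1.682 = 14.27

14.3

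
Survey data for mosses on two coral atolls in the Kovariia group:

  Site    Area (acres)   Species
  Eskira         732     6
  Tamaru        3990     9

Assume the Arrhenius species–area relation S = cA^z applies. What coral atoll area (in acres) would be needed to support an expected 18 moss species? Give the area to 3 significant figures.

72400 acres

z = ln(9/6) / ln(3990/732) = 0.4055 / 1.6958 = 0.2391
c = 6 / 732^0.2391 = 6 / 4.841 = 1.239
A = (18/1.239)^(1/0.2391) ⇒ ln A = ln(14.52)/0.2391 = 11.1905
A = e^11.1905 ≈ 72437 acres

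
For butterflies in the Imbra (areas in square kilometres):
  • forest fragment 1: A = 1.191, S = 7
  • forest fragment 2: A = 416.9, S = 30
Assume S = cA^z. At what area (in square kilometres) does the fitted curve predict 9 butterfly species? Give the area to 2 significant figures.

3.3 square kilometres

z = ln(30/7) / ln(416.9/1.191) = 1.4553 / 5.8581 = 0.2484
c = 7 / 1.191^0.2484 = 7 / 1.044 = 6.703
A = (9/6.703)^(1/0.2484) ⇒ ln A = ln(1.343)/0.2484 = 1.1864
A = e^1.1864 ≈ 3.275 square kilometres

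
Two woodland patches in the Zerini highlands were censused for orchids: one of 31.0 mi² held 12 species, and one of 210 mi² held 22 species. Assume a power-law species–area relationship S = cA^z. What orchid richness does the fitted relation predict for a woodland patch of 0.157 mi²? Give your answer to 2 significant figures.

2.2

z = ln(22/12) / ln(210/31) = 0.6061 / 1.9131 = 0.3168
c = 12 / 31^0.3168 = 12 / 2.968 = 4.043
S₃ = 4.043 × 0.157^0.3168 = 4.043 × 0.5562 ≈ 2.249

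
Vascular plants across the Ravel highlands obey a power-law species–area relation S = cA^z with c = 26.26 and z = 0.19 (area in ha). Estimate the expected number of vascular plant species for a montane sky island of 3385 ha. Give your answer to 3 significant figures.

S = 26.26 × 3385^0.19 = 26.26 × 4.684 ≈ 123

123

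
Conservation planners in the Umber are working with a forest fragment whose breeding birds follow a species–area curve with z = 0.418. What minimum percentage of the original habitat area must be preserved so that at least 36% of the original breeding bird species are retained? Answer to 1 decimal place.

Need (A_new/A_old)^0.418 = 0.36, so A_new/A_old = 0.36^(1/0.418) = 0.36^2.392
ln(A_new/A_old) = ln 0.36 / 0.418 = -1.0217 / 0.418 = -2.4441
A_new/A_old = e^-2.4441 ≈ 0.0868

8.7%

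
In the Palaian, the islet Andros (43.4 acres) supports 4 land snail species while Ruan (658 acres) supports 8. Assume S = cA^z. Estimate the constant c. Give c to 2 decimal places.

z = ln(S₂/S₁) / ln(A₂/A₁) = ln(8/4) / ln(658/43.4) = 0.6931 / 2.7187 = 0.2550
c = S₁ / A₁^z = 4 / 43.4^0.2550 = 4 / 2.615 = 1.53

1.53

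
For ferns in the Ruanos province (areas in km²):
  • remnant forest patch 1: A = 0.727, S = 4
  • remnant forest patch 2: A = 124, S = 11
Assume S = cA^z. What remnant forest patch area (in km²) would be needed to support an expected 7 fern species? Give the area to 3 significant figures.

z = ln(11/4) / ln(124/0.727) = 1.0116 / 5.1391 = 0.1968
c = 4 / 0.727^0.1968 = 4 / 0.9392 = 4.259
A = (7/4.259)^(1/0.1968) ⇒ ln A = ln(1.644)/0.1968 = 2.5241
A = e^2.5241 ≈ 12.48 km²

12.5 km²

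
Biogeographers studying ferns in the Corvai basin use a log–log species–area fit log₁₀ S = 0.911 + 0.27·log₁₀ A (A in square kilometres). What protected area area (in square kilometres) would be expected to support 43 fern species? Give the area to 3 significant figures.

474 square kilometres

43 = 8.147 × A^0.27  ⇒  A^0.27 = 43/8.147 = 5.278
ln A = ln(5.278) / 0.27 = 1.6635 / 0.27 = 6.1613
A = e^6.1613 ≈ 474 square kilometres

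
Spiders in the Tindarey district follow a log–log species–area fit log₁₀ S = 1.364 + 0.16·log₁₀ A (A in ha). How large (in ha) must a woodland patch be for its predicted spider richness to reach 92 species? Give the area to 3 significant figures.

5610 ha

92 = 23.12 × A^0.16  ⇒  A^0.16 = 92/23.12 = 3.979
ln A = ln(3.979) / 0.16 = 1.3811 / 0.16 = 8.6316
A = e^8.6316 ≈ 5606 ha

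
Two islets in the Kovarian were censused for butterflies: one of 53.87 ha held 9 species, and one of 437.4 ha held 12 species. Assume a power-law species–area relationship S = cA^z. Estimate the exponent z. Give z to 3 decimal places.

0.137

Taking logs: ln S = ln c + z ln A, so z = (ln S₂ − ln S₁)/(ln A₂ − ln A₁).
z = ln(12/9) / ln(437.4/53.87) = ln(1.333) / ln(8.12) = 0.2877 / 2.0943 = 0.1374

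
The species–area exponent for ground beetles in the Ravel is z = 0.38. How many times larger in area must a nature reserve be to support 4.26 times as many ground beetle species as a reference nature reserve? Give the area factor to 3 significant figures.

(A₂/A₁)^0.38 = 4.26, so A₂/A₁ = 4.26^(1/0.38) = 4.26^2.632
ln(A₂/A₁) = ln 4.26 / 0.38 = 1.4493 / 0.38 = 3.8139
A₂/A₁ = e^3.8139 ≈ 45.33

45.3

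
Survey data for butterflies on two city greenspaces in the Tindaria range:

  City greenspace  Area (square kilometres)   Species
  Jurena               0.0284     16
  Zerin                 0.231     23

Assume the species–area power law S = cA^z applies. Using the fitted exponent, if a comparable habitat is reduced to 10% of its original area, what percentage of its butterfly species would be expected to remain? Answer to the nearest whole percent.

67%

z = ln(23/16) / ln(0.231/0.0284) = 0.3629 / 2.0960 = 0.1731
S_new/S_old = (A_new/A_old)^z = 0.1^0.1731 = exp(0.1731 × -2.3026) = 0.6712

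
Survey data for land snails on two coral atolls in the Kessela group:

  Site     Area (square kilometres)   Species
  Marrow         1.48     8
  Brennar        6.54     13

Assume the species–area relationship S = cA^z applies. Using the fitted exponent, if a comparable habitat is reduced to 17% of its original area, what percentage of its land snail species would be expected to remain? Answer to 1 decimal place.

z = ln(13/8) / ln(6.54/1.48) = 0.4855 / 1.4859 = 0.3267
S_new/S_old = (A_new/A_old)^z = 0.17^0.3267 = exp(0.3267 × -1.7720) = 0.5605

56.0%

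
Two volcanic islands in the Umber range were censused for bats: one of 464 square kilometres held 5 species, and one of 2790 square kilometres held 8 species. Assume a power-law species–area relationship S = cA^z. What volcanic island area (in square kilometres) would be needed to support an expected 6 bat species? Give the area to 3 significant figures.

931 square kilometres

z = ln(8/5) / ln(2790/464) = 0.4700 / 1.7939 = 0.2620
c = 5 / 464^0.2620 = 5 / 4.996 = 1.001
A = (6/1.001)^(1/0.2620) ⇒ ln A = ln(5.995)/0.2620 = 6.8358
A = e^6.8358 ≈ 930.5 square kilometres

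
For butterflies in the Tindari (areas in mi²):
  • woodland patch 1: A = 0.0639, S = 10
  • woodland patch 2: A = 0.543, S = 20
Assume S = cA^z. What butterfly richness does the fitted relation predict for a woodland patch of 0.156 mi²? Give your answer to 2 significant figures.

13

z = ln(20/10) / ln(0.543/0.0639) = 0.6931 / 2.1398 = 0.3239
c = 10 / 0.0639^0.3239 = 10 / 0.4103 = 24.37
S₃ = 24.37 × 0.156^0.3239 = 24.37 × 0.5478 ≈ 13.35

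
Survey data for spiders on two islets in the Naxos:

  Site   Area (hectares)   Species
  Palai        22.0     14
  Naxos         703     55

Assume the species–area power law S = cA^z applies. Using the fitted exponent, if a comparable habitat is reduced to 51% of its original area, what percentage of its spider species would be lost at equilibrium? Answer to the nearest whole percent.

23%

z = ln(55/14) / ln(703/22) = 1.3683 / 3.4643 = 0.3950
S_new/S_old = (A_new/A_old)^z = 0.51^0.3950 = exp(0.3950 × -0.6733) = 0.7665
Fraction lost = 1 − 0.7665 = 0.2335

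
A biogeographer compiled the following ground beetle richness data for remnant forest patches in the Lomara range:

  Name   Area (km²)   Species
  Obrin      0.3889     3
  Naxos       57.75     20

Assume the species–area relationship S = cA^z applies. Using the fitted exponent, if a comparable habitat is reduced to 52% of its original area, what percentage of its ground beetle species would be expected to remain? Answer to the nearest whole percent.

78%

z = ln(20/3) / ln(57.75/0.3889) = 1.8971 / 5.0006 = 0.3794
S_new/S_old = (A_new/A_old)^z = 0.52^0.3794 = exp(0.3794 × -0.6539) = 0.7803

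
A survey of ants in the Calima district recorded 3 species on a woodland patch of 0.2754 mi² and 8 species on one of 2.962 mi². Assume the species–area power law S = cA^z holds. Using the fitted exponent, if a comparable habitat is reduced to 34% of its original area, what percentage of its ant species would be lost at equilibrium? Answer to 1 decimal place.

z = ln(8/3) / ln(2.962/0.2754) = 0.9808 / 2.3754 = 0.4129
S_new/S_old = (A_new/A_old)^z = 0.34^0.4129 = exp(0.4129 × -1.0788) = 0.6405
Fraction lost = 1 − 0.6405 = 0.3595

35.9%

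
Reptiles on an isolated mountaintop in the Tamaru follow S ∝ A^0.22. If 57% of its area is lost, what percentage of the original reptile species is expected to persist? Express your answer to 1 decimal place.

83.1%

S_new/S_old = (A_new/A_old)^z = 0.43^0.22
= exp(0.22 × ln 0.43) = exp(0.22 × -0.8440) = exp(-0.1857) ≈ 0.8305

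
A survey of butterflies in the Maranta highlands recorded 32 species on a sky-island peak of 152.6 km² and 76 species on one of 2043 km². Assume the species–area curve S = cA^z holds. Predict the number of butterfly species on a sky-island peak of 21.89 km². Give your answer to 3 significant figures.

16.7

z = ln(76/32) / ln(2043/152.6) = 0.8650 / 2.5944 = 0.3334
c = 32 / 152.6^0.3334 = 32 / 5.346 = 5.986
S₃ = 5.986 × 21.89^0.3334 = 5.986 × 2.798 ≈ 16.75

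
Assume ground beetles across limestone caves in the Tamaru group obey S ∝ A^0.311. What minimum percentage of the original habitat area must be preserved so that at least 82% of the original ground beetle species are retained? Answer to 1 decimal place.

52.8%

Need (A_new/A_old)^0.311 = 0.82, so A_new/A_old = 0.82^(1/0.311) = 0.82^3.215
ln(A_new/A_old) = ln 0.82 / 0.311 = -0.1985 / 0.311 = -0.6381
A_new/A_old = e^-0.6381 ≈ 0.5283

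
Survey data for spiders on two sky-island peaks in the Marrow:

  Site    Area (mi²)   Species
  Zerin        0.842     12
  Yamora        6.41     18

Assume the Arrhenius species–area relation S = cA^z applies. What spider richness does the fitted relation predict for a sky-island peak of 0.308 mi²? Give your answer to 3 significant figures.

9.82

z = ln(18/12) / ln(6.41/0.842) = 0.4055 / 2.0298 = 0.1998
c = 12 / 0.842^0.1998 = 12 / 0.9662 = 12.42
S₃ = 12.42 × 0.308^0.1998 = 12.42 × 0.7904 ≈ 9.816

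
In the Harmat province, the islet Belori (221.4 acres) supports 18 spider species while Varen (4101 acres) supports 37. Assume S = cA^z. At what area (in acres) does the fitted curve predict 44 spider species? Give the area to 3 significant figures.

8270 acres

z = ln(37/18) / ln(4101/221.4) = 0.7205 / 2.9190 = 0.2468
c = 18 / 221.4^0.2468 = 18 / 3.792 = 4.747
A = (44/4.747)^(1/0.2468) ⇒ ln A = ln(9.27)/0.2468 = 9.0209
A = e^9.0209 ≈ 8274 acres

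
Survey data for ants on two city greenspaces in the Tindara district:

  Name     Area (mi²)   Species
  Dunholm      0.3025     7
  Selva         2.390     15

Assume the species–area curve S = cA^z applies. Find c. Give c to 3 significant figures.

z = ln(S₂/S₁) / ln(A₂/A₁) = ln(15/7) / ln(2.39/0.3025) = 0.7621 / 2.0670 = 0.3687
c = S₁ / A₁^z = 7 / 0.3025^0.3687 = 7 / 0.6435 = 10.88

10.9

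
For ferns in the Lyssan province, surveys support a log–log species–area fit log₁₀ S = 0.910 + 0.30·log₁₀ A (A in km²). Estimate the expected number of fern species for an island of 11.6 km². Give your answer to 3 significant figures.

17.0

S = 8.128 × 11.6^0.3 = 8.128 × 2.086 ≈ 16.96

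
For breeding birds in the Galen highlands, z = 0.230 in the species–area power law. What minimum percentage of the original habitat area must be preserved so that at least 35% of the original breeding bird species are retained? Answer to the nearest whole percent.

1%

Need (A_new/A_old)^0.23 = 0.35, so A_new/A_old = 0.35^(1/0.23) = 0.35^4.348
ln(A_new/A_old) = ln 0.35 / 0.23 = -1.0498 / 0.23 = -4.5644
A_new/A_old = e^-4.5644 ≈ 0.01042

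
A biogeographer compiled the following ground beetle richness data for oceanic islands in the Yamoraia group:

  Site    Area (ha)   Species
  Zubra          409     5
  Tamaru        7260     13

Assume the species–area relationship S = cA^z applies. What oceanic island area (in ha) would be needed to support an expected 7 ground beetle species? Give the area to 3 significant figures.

1130 ha

z = ln(13/5) / ln(7260/409) = 0.9555 / 2.8764 = 0.3322
c = 5 / 409^0.3322 = 5 / 7.372 = 0.6782
A = (7/0.6782)^(1/0.3322) ⇒ ln A = ln(10.32)/0.3322 = 7.0266
A = e^7.0266 ≈ 1126 ha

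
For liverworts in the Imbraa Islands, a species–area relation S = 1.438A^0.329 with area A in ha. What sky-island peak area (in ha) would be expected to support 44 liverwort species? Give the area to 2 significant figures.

44 = 1.438 × A^0.329  ⇒  A^0.329 = 44/1.438 = 30.6
ln A = ln(30.6) / 0.329 = 3.4209 / 0.329 = 10.3980
A = e^10.3980 ≈ 32793 ha

33000 ha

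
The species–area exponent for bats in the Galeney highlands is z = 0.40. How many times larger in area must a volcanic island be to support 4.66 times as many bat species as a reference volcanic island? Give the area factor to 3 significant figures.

46.9

(A₂/A₁)^0.4 = 4.66, so A₂/A₁ = 4.66^(1/0.4) = 4.66^2.5
ln(A₂/A₁) = ln 4.66 / 0.4 = 1.5390 / 0.4 = 3.8475
A₂/A₁ = e^3.8475 ≈ 46.88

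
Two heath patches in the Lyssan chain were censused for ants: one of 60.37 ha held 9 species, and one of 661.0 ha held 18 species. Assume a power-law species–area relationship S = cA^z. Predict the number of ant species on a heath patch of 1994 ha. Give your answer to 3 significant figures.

z = ln(18/9) / ln(661/60.37) = 0.6931 / 2.3933 = 0.2896
c = 9 / 60.37^0.2896 = 9 / 3.279 = 2.745
S₃ = 2.745 × 1994^0.2896 = 2.745 × 9.03 ≈ 24.78

24.8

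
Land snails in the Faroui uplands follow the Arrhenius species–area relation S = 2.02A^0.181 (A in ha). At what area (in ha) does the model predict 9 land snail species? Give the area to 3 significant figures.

3850 ha

9 = 2.02 × A^0.181  ⇒  A^0.181 = 9/2.02 = 4.455
ln A = ln(4.455) / 0.181 = 1.4941 / 0.181 = 8.2548
A = e^8.2548 ≈ 3846 ha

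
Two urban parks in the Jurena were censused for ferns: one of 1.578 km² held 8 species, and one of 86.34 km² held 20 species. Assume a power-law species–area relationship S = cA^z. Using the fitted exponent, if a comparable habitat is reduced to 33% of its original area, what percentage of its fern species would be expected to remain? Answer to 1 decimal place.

77.6%

z = ln(20/8) / ln(86.34/1.578) = 0.9163 / 4.0021 = 0.2290
S_new/S_old = (A_new/A_old)^z = 0.33^0.2290 = exp(0.2290 × -1.1087) = 0.7758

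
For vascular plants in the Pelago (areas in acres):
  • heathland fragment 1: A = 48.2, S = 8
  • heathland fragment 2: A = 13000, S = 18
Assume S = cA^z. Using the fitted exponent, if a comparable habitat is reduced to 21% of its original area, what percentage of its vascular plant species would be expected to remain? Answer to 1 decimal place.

z = ln(18/8) / ln(13000/48.2) = 0.8109 / 5.5973 = 0.1449
S_new/S_old = (A_new/A_old)^z = 0.21^0.1449 = exp(0.1449 × -1.5606) = 0.7976

79.8%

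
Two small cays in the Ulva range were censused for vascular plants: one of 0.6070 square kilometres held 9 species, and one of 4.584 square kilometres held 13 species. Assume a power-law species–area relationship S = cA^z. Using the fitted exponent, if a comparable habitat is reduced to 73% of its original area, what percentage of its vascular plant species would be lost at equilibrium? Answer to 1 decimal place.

z = ln(13/9) / ln(4.584/0.607) = 0.3677 / 2.0218 = 0.1819
S_new/S_old = (A_new/A_old)^z = 0.73^0.1819 = exp(0.1819 × -0.3147) = 0.9444
Fraction lost = 1 − 0.9444 = 0.05563

5.6%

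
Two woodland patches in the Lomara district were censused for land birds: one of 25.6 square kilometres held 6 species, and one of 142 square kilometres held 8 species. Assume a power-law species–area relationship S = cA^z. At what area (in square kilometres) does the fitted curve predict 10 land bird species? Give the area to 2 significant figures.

540 square kilometres

z = ln(8/6) / ln(142/25.6) = 0.2877 / 1.7132 = 0.1679
c = 6 / 25.6^0.1679 = 6 / 1.724 = 3.481
A = (10/3.481)^(1/0.1679) ⇒ ln A = ln(2.873)/0.1679 = 6.2847
A = e^6.2847 ≈ 536.3 square kilometres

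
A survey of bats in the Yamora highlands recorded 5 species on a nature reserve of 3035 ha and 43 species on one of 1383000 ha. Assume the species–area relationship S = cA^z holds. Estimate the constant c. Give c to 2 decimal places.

z = ln(S₂/S₁) / ln(A₂/A₁) = ln(43/5) / ln(1383000/3035) = 2.1518 / 6.1218 = 0.3515
c = S₁ / A₁^z = 5 / 3035^0.3515 = 5 / 16.75 = 0.2986

0.30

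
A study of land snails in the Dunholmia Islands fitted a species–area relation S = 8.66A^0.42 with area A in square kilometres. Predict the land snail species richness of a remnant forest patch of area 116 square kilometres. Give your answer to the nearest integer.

S = 8.66 × 116^0.42
ln S = ln 8.66 + 0.42 × ln 116 = 2.1587 + 0.42 × 4.7536 = 4.1552
S = e^4.1552 ≈ 63.77

64 species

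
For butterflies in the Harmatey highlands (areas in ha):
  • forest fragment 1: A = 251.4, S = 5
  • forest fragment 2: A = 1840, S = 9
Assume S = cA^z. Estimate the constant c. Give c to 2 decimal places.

0.98

z = ln(S₂/S₁) / ln(A₂/A₁) = ln(9/5) / ln(1840/251.4) = 0.5878 / 1.9905 = 0.2953
c = S₁ / A₁^z = 5 / 251.4^0.2953 = 5 / 5.115 = 0.9776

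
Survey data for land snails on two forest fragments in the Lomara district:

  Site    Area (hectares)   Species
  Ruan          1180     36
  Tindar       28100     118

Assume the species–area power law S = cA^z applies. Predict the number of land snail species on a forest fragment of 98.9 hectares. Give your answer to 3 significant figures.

z = ln(118/36) / ln(28100/1180) = 1.1872 / 3.1703 = 0.3745
c = 36 / 1180^0.3745 = 36 / 14.14 = 2.547
S₃ = 2.547 × 98.9^0.3745 = 2.547 × 5.587 ≈ 14.23

14.2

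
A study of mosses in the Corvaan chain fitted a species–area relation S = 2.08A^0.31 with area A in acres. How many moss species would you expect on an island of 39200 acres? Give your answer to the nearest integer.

S = 2.08 × 39200^0.31 = 2.08 × 26.54 ≈ 55.21

55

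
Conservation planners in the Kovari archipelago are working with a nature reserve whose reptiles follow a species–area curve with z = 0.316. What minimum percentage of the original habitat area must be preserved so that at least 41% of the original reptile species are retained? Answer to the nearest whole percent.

6%

Need (A_new/A_old)^0.316 = 0.41, so A_new/A_old = 0.41^(1/0.316) = 0.41^3.165
ln(A_new/A_old) = ln 0.41 / 0.316 = -0.8916 / 0.316 = -2.8215
A_new/A_old = e^-2.8215 ≈ 0.05952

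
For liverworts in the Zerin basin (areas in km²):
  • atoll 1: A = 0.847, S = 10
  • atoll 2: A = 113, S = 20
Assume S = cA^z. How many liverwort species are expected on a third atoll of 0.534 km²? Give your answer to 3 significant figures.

z = ln(20/10) / ln(113/0.847) = 0.6931 / 4.8934 = 0.1416
c = 10 / 0.847^0.1416 = 10 / 0.9768 = 10.24
S₃ = 10.24 × 0.534^0.1416 = 10.24 × 0.915 ≈ 9.367

9.37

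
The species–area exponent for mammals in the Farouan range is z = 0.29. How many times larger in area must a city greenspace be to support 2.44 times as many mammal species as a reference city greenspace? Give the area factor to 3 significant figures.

21.7

(A₂/A₁)^0.29 = 2.44, so A₂/A₁ = 2.44^(1/0.29) = 2.44^3.448
ln(A₂/A₁) = ln 2.44 / 0.29 = 0.8920 / 0.29 = 3.0759
A₂/A₁ = e^3.0759 ≈ 21.67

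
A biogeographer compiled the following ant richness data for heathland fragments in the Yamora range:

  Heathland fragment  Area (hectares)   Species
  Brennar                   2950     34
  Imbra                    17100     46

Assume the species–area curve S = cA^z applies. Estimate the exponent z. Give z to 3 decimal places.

0.172

Taking logs: ln S = ln c + z ln A, so z = (ln S₂ − ln S₁)/(ln A₂ − ln A₁).
z = ln(46/34) / ln(17100/2950) = ln(1.353) / ln(5.797) = 0.3023 / 1.7573 = 0.1720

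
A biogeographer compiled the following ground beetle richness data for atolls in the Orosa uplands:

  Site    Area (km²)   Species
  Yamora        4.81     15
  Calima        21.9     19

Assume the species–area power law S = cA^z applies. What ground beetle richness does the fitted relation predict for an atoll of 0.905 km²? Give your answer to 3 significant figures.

11.6

z = ln(19/15) / ln(21.9/4.81) = 0.2364 / 1.5158 = 0.1560
c = 15 / 4.81^0.1560 = 15 / 1.278 = 11.74
S₃ = 11.74 × 0.905^0.1560 = 11.74 × 0.9846 ≈ 11.56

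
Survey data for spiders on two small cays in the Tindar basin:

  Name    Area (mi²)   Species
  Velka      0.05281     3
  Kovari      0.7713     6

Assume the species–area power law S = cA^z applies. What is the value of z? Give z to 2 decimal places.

Taking logs: ln S = ln c + z ln A, so z = (ln S₂ − ln S₁)/(ln A₂ − ln A₁).
z = ln(6/3) / ln(0.7713/0.05281) = ln(2) / ln(14.61) = 0.6931 / 2.6814 = 0.2585

0.26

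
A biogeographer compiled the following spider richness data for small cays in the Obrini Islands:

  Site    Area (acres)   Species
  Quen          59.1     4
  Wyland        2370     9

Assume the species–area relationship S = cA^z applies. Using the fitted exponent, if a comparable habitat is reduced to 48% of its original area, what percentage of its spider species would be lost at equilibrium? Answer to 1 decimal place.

z = ln(9/4) / ln(2370/59.1) = 0.8109 / 3.6914 = 0.2197
S_new/S_old = (A_new/A_old)^z = 0.48^0.2197 = exp(0.2197 × -0.7340) = 0.8511
Fraction lost = 1 − 0.8511 = 0.1489

14.9%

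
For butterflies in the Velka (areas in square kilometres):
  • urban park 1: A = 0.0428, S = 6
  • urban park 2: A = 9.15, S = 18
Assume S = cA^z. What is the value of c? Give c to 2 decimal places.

11.44

z = ln(S₂/S₁) / ln(A₂/A₁) = ln(18/6) / ln(9.15/0.0428) = 1.0986 / 5.3650 = 0.2048
c = S₁ / A₁^z = 6 / 0.0428^0.2048 = 6 / 0.5245 = 11.44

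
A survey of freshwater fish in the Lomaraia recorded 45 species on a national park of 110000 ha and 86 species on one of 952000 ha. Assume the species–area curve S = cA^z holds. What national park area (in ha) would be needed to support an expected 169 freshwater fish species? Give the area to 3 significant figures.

9040000 ha

z = ln(86/45) / ln(952000/110000) = 0.6477 / 2.1581 = 0.3001
c = 45 / 110000^0.3001 = 45 / 32.59 = 1.381
A = (169/1.381)^(1/0.3001) ⇒ ln A = ln(122.4)/0.3001 = 16.0173
A = e^16.0173 ≈ 9040784 ha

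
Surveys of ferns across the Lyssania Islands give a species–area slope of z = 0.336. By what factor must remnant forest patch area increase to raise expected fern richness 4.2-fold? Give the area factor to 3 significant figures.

(A₂/A₁)^0.336 = 4.2, so A₂/A₁ = 4.2^(1/0.336) = 4.2^2.976
ln(A₂/A₁) = ln 4.2 / 0.336 = 1.4351 / 0.336 = 4.2711
A₂/A₁ = e^4.2711 ≈ 71.6

71.6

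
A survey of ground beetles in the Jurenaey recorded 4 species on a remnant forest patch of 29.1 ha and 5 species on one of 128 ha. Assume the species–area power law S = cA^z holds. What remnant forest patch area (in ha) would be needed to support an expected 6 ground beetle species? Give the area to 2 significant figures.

430 ha

z = ln(5/4) / ln(128/29.1) = 0.2231 / 1.4813 = 0.1506
c = 4 / 29.1^0.1506 = 4 / 1.662 = 2.407
A = (6/2.407)^(1/0.1506) ⇒ ln A = ln(2.492)/0.1506 = 6.0623
A = e^6.0623 ≈ 429.4 ha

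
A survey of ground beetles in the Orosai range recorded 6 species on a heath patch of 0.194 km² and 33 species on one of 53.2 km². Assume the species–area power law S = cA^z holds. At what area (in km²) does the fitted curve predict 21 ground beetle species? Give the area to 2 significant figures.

12 km²

z = ln(33/6) / ln(53.2/0.194) = 1.7047 / 5.6140 = 0.3037
c = 6 / 0.194^0.3037 = 6 / 0.6078 = 9.872
A = (21/9.872)^(1/0.3037) ⇒ ln A = ln(2.127)/0.3037 = 2.4856
A = e^2.4856 ≈ 12.01 km²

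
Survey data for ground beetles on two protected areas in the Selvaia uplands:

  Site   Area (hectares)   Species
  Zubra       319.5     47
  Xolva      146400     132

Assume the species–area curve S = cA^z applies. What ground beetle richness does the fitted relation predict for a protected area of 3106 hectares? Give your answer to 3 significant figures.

69.0

z = ln(132/47) / ln(146400/319.5) = 1.0327 / 6.1273 = 0.1685
c = 47 / 319.5^0.1685 = 47 / 2.643 = 17.78
S₃ = 17.78 × 3106^0.1685 = 17.78 × 3.877 ≈ 68.95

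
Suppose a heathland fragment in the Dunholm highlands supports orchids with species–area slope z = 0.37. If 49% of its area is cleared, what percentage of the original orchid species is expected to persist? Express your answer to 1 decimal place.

77.9%

S_new/S_old = (A_new/A_old)^z = 0.51^0.37
= exp(0.37 × ln 0.51) = exp(0.37 × -0.6733) = exp(-0.2491) ≈ 0.7795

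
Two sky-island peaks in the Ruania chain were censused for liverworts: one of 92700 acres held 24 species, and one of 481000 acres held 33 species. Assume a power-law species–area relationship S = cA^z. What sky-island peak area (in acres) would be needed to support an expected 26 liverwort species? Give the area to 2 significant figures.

z = ln(33/24) / ln(481000/92700) = 0.3185 / 1.6465 = 0.1934
c = 24 / 92700^0.1934 = 24 / 9.135 = 2.627
A = (26/2.627)^(1/0.1934) ⇒ ln A = ln(9.896)/0.1934 = 11.8510
A = e^11.8510 ≈ 140220 acres

140000 acres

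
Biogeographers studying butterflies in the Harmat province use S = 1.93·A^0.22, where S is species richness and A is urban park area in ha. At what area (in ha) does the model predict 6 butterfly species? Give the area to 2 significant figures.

6 = 1.93 × A^0.22  ⇒  A^0.22 = 6/1.93 = 3.109
ln A = ln(3.109) / 0.22 = 1.1342 / 0.22 = 5.1556
A = e^5.1556 ≈ 173.4 ha

170 ha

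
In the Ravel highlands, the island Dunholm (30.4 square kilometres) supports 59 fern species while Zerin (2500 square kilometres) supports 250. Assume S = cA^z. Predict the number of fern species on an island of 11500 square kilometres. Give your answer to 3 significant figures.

412

z = ln(250/59) / ln(2500/30.4) = 1.4439 / 4.4096 = 0.3274
c = 59 / 30.4^0.3274 = 59 / 3.059 = 19.29
S₃ = 19.29 × 11500^0.3274 = 19.29 × 21.36 ≈ 412.1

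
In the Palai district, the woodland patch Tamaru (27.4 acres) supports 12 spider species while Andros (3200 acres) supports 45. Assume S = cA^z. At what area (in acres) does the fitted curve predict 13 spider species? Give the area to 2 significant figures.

37 acres

z = ln(45/12) / ln(3200/27.4) = 1.3218 / 4.7604 = 0.2777
c = 12 / 27.4^0.2777 = 12 / 2.507 = 4.786
A = (13/4.786)^(1/0.2777) ⇒ ln A = ln(2.716)/0.2777 = 3.5988
A = e^3.5988 ≈ 36.56 acres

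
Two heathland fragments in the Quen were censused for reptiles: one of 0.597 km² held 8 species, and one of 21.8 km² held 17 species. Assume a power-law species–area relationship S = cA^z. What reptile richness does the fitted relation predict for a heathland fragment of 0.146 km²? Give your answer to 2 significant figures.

z = ln(17/8) / ln(21.8/0.597) = 0.7538 / 3.5977 = 0.2095
c = 8 / 0.597^0.2095 = 8 / 0.8976 = 8.913
S₃ = 8.913 × 0.146^0.2095 = 8.913 × 0.6682 ≈ 5.956

6.0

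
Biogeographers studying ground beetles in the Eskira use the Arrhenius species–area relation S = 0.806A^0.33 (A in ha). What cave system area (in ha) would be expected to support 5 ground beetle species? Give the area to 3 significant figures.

252 ha

5 = 0.806 × A^0.33  ⇒  A^0.33 = 5/0.806 = 6.203
ln A = ln(6.203) / 0.33 = 1.8251 / 0.33 = 5.5306
A = e^5.5306 ≈ 252.3 ha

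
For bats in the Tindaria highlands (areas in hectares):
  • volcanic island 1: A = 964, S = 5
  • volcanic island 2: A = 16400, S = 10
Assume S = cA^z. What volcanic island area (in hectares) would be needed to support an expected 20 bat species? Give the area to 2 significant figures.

z = ln(10/5) / ln(16400/964) = 0.6931 / 2.8339 = 0.2446
c = 5 / 964^0.2446 = 5 / 5.369 = 0.9313
A = (20/0.9313)^(1/0.2446) ⇒ ln A = ln(21.47)/0.2446 = 12.5390
A = e^12.5390 ≈ 279004 hectares

280000 hectares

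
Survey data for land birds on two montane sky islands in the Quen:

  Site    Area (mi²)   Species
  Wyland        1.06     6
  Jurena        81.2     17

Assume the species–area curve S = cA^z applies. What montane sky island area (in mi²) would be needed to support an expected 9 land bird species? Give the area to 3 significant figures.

5.74 mi²

z = ln(17/6) / ln(81.2/1.06) = 1.0415 / 4.3386 = 0.2400
c = 6 / 1.06^0.2400 = 6 / 1.014 = 5.917
A = (9/5.917)^(1/0.2400) ⇒ ln A = ln(1.521)/0.2400 = 1.7474
A = e^1.7474 ≈ 5.74 mi²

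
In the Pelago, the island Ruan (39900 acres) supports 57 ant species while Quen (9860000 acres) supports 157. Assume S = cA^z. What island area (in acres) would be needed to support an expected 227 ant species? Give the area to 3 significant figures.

z = ln(157/57) / ln(9860000/39900) = 1.0132 / 5.5099 = 0.1839
c = 57 / 39900^0.1839 = 57 / 7.016 = 8.125
A = (227/8.125)^(1/0.1839) ⇒ ln A = ln(27.94)/0.1839 = 18.1091
A = e^18.1091 ≈ 73225292 acres

73200000 acres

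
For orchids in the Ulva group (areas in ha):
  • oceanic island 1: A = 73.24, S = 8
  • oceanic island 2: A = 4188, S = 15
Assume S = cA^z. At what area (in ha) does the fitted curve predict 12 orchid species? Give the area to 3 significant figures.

996 ha

z = ln(15/8) / ln(4188/73.24) = 0.6286 / 4.0462 = 0.1554
c = 8 / 73.24^0.1554 = 8 / 1.949 = 4.106
A = (12/4.106)^(1/0.1554) ⇒ ln A = ln(2.923)/0.1554 = 6.9036
A = e^6.9036 ≈ 995.9 ha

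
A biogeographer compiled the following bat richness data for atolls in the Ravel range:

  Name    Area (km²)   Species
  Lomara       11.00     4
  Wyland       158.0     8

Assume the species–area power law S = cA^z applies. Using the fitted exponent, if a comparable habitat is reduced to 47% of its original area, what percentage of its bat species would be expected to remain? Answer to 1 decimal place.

z = ln(8/4) / ln(158/11) = 0.6931 / 2.6647 = 0.2601
S_new/S_old = (A_new/A_old)^z = 0.47^0.2601 = exp(0.2601 × -0.7550) = 0.8217

82.2%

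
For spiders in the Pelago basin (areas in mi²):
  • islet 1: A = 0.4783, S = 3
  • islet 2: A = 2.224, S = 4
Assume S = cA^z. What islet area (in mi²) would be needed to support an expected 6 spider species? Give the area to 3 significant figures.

19.4 mi²

z = ln(4/3) / ln(2.224/0.4783) = 0.2877 / 1.5368 = 0.1872
c = 3 / 0.4783^0.1872 = 3 / 0.871 = 3.444
A = (6/3.444)^(1/0.1872) ⇒ ln A = ln(1.742)/0.1872 = 2.9653
A = e^2.9653 ≈ 19.4 mi²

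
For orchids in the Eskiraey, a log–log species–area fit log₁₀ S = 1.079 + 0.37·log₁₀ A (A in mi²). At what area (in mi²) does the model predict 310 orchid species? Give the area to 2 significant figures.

310 = 11.99 × A^0.37  ⇒  A^0.37 = 310/11.99 = 25.84
ln A = ln(25.84) / 0.37 = 3.2521 / 0.37 = 8.7894
A = e^8.7894 ≈ 6564 mi²

6600 mi²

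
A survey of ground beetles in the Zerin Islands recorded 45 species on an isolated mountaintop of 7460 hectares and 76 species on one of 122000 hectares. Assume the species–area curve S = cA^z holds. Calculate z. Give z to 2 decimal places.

0.19

Taking logs: ln S = ln c + z ln A, so z = (ln S₂ − ln S₁)/(ln A₂ − ln A₁).
z = ln(76/45) / ln(122000/7460) = ln(1.689) / ln(16.35) = 0.5241 / 2.7945 = 0.1875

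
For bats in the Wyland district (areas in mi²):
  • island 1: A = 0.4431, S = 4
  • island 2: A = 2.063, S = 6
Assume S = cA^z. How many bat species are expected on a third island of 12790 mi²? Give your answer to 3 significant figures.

z = ln(6/4) / ln(2.063/0.4431) = 0.4055 / 1.5381 = 0.2636
c = 4 / 0.4431^0.2636 = 4 / 0.8069 = 4.957
S₃ = 4.957 × 12790^0.2636 = 4.957 × 12.1 ≈ 59.96

60.0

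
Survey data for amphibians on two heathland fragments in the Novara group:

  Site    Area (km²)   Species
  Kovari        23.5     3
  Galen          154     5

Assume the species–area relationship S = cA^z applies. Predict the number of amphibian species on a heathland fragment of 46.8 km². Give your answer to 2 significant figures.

3.6

z = ln(5/3) / ln(154/23.5) = 0.5108 / 1.8800 = 0.2717
c = 3 / 23.5^0.2717 = 3 / 2.358 = 1.272
S₃ = 1.272 × 46.8^0.2717 = 1.272 × 2.843 ≈ 3.618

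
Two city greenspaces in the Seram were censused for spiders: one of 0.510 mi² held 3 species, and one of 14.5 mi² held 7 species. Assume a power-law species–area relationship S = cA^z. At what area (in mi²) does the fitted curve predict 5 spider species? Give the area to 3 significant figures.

z = ln(7/3) / ln(14.5/0.51) = 0.8473 / 3.3475 = 0.2531
c = 3 / 0.51^0.2531 = 3 / 0.8433 = 3.557
A = (5/3.557)^(1/0.2531) ⇒ ln A = ln(1.405)/0.2531 = 1.3448
A = e^1.3448 ≈ 3.837 mi²

3.84 mi²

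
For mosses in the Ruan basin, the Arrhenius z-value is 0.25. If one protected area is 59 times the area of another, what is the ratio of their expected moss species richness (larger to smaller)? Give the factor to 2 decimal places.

2.77

S₂/S₁ = (A₂/A₁)^z = 59^0.25
ln(S₂/S₁) = 0.25 × ln 59 = 0.25 × 4.0775 = 1.0194
S₂/S₁ = e^1.0194 ≈ 2.771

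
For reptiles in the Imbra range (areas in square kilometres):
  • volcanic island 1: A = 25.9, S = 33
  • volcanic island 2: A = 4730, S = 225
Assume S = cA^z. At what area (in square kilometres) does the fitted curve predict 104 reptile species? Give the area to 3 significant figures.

583 square kilometres

z = ln(225/33) / ln(4730/25.9) = 1.9196 / 5.2074 = 0.3686
c = 33 / 25.9^0.3686 = 33 / 3.319 = 9.943
A = (104/9.943)^(1/0.3686) ⇒ ln A = ln(10.46)/0.3686 = 6.3682
A = e^6.3682 ≈ 583 square kilometres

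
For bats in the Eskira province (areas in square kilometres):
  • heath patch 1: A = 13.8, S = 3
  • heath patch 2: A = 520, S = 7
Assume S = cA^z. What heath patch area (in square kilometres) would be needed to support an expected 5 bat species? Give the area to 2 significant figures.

z = ln(7/3) / ln(520/13.8) = 0.8473 / 3.6292 = 0.2335
c = 3 / 13.8^0.2335 = 3 / 1.846 = 1.626
A = (5/1.626)^(1/0.2335) ⇒ ln A = ln(3.076)/0.2335 = 4.8126
A = e^4.8126 ≈ 123.1 square kilometres

120 square kilometres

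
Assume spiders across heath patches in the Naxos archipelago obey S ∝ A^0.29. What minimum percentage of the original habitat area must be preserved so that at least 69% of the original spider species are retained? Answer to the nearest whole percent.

28%

Need (A_new/A_old)^0.29 = 0.69, so A_new/A_old = 0.69^(1/0.29) = 0.69^3.448
ln(A_new/A_old) = ln 0.69 / 0.29 = -0.3711 / 0.29 = -1.2795
A_new/A_old = e^-1.2795 ≈ 0.2782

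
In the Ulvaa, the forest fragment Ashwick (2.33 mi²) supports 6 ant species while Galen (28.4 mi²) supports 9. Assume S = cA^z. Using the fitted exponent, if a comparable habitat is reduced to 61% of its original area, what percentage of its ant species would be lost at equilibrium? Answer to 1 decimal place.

z = ln(9/6) / ln(28.4/2.33) = 0.4055 / 2.5005 = 0.1622
S_new/S_old = (A_new/A_old)^z = 0.61^0.1622 = exp(0.1622 × -0.4943) = 0.923
Fraction lost = 1 − 0.923 = 0.07702

7.7%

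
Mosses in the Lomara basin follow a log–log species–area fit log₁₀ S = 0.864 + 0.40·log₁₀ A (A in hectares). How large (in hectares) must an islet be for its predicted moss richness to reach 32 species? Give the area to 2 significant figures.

32 = 7.311 × A^0.4  ⇒  A^0.4 = 32/7.311 = 4.377
ln A = ln(4.377) / 0.4 = 1.4763 / 0.4 = 3.6908
A = e^3.6908 ≈ 40.08 hectares

40 hectares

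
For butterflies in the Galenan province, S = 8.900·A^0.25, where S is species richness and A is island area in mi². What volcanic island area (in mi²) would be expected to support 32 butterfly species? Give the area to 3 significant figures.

32 = 8.9 × A^0.25  ⇒  A^0.25 = 32/8.9 = 3.596
ln A = ln(3.596) / 0.25 = 1.2797 / 0.25 = 5.1187
A = e^5.1187 ≈ 167.1 mi²

167 mi²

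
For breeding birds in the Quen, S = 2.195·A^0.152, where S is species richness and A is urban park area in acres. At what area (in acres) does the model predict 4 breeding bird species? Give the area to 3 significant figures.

51.8 acres

4 = 2.195 × A^0.152  ⇒  A^0.152 = 4/2.195 = 1.822
ln A = ln(1.822) / 0.152 = 0.6001 / 0.152 = 3.9481
A = e^3.9481 ≈ 51.84 acres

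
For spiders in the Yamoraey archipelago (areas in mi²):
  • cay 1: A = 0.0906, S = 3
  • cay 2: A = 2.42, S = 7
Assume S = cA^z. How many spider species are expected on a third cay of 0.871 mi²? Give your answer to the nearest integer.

z = ln(7/3) / ln(2.42/0.0906) = 0.8473 / 3.2851 = 0.2579
c = 3 / 0.0906^0.2579 = 3 / 0.5383 = 5.573
S₃ = 5.573 × 0.871^0.2579 = 5.573 × 0.965 ≈ 5.378

5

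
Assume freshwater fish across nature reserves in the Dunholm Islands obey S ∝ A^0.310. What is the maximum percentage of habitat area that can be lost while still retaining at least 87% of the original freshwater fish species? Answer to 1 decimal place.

Need (A_new/A_old)^0.31 = 0.87, so A_new/A_old = 0.87^(1/0.31) = 0.87^3.226
ln(A_new/A_old) = ln 0.87 / 0.31 = -0.1393 / 0.31 = -0.4492
A_new/A_old = e^-0.4492 ≈ 0.6381
Fraction that can be lost = 1 − 0.6381 = 0.3619

36.2%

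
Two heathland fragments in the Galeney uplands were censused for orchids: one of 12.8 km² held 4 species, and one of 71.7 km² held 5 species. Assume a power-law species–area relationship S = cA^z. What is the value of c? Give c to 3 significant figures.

2.88

z = ln(S₂/S₁) / ln(A₂/A₁) = ln(5/4) / ln(71.7/12.8) = 0.2231 / 1.7230 = 0.1295
c = S₁ / A₁^z = 4 / 12.8^0.1295 = 4 / 1.391 = 2.875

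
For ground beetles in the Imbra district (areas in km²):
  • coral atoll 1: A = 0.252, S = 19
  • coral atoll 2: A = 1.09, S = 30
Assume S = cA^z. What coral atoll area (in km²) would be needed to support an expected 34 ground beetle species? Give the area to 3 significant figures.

1.63 km²

z = ln(30/19) / ln(1.09/0.252) = 0.4568 / 1.4645 = 0.3119
c = 19 / 0.252^0.3119 = 19 / 0.6506 = 29.2
A = (34/29.2)^(1/0.3119) ⇒ ln A = ln(1.164)/0.3119 = 0.4875
A = e^0.4875 ≈ 1.628 km²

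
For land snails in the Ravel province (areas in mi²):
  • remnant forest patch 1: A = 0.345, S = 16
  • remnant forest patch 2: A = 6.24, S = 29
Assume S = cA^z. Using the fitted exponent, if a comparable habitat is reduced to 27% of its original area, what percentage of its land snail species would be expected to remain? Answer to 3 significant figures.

z = ln(29/16) / ln(6.24/0.345) = 0.5947 / 2.8952 = 0.2054
S_new/S_old = (A_new/A_old)^z = 0.27^0.2054 = exp(0.2054 × -1.3093) = 0.7642

76.4%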